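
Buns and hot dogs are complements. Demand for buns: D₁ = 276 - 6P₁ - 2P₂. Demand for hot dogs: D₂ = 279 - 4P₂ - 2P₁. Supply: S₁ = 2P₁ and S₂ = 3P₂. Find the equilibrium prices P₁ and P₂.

Market 1: 276 - 6P₁ - 2P₂ = 2P₁ → 8P₁ + 2P₂ = 276.
Market 2: 7P₂ + 2P₁ = 279.
Eliminating P₂: 7×(1) − 2×(2) gives 52P₁ = 1374, so P₁ = 687/26.
Back-substitute into (2): P₂ = (279 − 2×687/26) / 7 = 420/13.

P₁ = 687/26, P₂ = 420/13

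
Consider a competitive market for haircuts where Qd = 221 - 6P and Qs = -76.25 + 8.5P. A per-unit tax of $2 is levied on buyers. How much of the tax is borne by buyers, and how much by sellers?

Buyers bear 34/29, sellers bear 24/29

Pre-tax equilibrium: P* = 20.5, Q* = 98.
Tax on buyers shifts demand to Qd = 221 − 6(P + 2) = 209 - 6P.
209 - 6P = -76.25 + 8.5P gives seller price Ps = 1141/58; buyers pay Pb = 1141/58 + 2 = 1257/58.
New quantity: Q = 221 − 6(1257/58) = 2638/29.
Buyer burden = 1257/58 − 20.5 = 34/29; seller burden = 20.5 − 1141/58 = 24/29.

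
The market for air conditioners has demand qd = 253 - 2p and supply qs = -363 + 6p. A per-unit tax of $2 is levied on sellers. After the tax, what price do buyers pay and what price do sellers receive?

Buyers pay $78.5, sellers receive $76.5

Pre-tax equilibrium: p* = 77, q* = 99.
Tax on sellers shifts supply to qs = -363 + 6(p − 2) = -375 + 6p.
253 - 2p = -375 + 6p gives buyer price pb = 78.5; sellers receive ps = 78.5 − 2 = 76.5.
New quantity: q = 253 − 2(78.5) = 96.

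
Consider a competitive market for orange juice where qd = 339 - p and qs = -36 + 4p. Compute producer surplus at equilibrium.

Producer surplus = 8712

Equilibrium: 339 - p = -36 + 4p gives p* = 75, q* = 264.
Supply starts at p = 9 (where qs = 0).
PS = ½(75 − 9)(264) = 8712.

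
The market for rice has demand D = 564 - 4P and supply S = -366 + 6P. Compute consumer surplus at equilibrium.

Equilibrium: 564 - 4P = -366 + 6P gives P* = 93, Q* = 192.
Demand choke price (D = 0): P = 141.
CS = ½(141 − 93)(192) = 4608.

Consumer surplus = 4608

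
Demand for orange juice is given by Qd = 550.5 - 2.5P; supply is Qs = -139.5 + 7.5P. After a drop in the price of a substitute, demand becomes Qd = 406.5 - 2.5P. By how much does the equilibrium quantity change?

ΔQ = -108

Original equilibrium: P* = 69, Q* = 378.
New equilibrium: 406.5 - 2.5P = -139.5 + 7.5P, so 546 = 10P and P' = 54.6; Q' = 406.5 − 2.5(54.6) = 270.
Change in quantity: 270 − 378 = -108.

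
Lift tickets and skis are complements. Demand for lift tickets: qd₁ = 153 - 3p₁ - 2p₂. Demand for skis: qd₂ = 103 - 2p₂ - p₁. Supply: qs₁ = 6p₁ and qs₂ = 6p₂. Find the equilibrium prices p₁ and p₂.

Market 1: 153 - 3p₁ - 2p₂ = 6p₁ → 9p₁ + 2p₂ = 153.
Market 2: 8p₂ + p₁ = 103.
Eliminating p₂: 8×(1) − 2×(2) gives 70p₁ = 1018, so p₁ = 509/35.
Back-substitute into (2): p₂ = (103 − 1×509/35) / 8 = 387/35.

p₁ = 509/35, p₂ = 387/35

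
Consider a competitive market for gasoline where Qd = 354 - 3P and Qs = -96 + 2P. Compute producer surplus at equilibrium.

Producer surplus = 1764

Equilibrium: 354 - 3P = -96 + 2P gives P* = 90, Q* = 84.
Supply starts at P = 48 (where Qs = 0).
PS = ½(90 − 48)(84) = 1764.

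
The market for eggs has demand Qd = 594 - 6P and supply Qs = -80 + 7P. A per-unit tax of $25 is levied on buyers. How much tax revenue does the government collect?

Pre-tax equilibrium: P* = 674/13, Q* = 3678/13.
Tax on buyers shifts demand to Qd = 594 − 6(P + 25) = 444 - 6P.
444 - 6P = -80 + 7P gives seller price Ps = 524/13; buyers pay Pb = 524/13 + 25 = 849/13.
New quantity: Q = 594 − 6(849/13) = 2628/13.
Revenue = 25 × 2628/13 = 65700/13.

Tax revenue = 65700/13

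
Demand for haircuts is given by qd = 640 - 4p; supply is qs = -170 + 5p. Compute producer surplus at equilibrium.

Equilibrium: 640 - 4p = -170 + 5p gives p* = 90, q* = 280.
Supply starts at p = 34 (where qs = 0).
PS = ½(90 − 34)(280) = 7840.

Producer surplus = 7840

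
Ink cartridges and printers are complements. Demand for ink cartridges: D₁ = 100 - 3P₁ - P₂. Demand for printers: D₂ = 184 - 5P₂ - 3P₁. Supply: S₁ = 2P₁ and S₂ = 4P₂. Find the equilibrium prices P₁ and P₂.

Market 1: 100 - 3P₁ - P₂ = 2P₁ → 5P₁ + P₂ = 100.
Market 2: 9P₂ + 3P₁ = 184.
Eliminating P₂: 9×(1) − 1×(2) gives 42P₁ = 716, so P₁ = 358/21.
Back-substitute into (2): P₂ = (184 − 3×358/21) / 9 = 310/21.

P₁ = 358/21, P₂ = 310/21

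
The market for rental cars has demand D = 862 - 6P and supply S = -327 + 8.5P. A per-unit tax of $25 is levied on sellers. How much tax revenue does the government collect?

Pre-tax equilibrium: P* = 82, Q* = 370.
Tax on sellers shifts supply to S = -327 + 8.5(P − 25) = -539.5 + 8.5P.
862 - 6P = -539.5 + 8.5P gives buyer price Pb = 2803/29; sellers receive Ps = 2803/29 − 25 = 2078/29.
New quantity: Q = 862 − 6(2803/29) = 8180/29.
Revenue = 25 × 8180/29 = 204500/29.

Tax revenue = 204500/29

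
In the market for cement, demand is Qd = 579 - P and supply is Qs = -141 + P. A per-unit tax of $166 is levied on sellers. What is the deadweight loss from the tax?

Pre-tax equilibrium: P* = 360, Q* = 219.
Tax on sellers shifts supply to Qs = -141 + 1(P − 166) = -307 + P.
579 - P = -307 + P gives buyer price Pb = 443; sellers receive Ps = 443 − 166 = 277.
New quantity: Q = 579 − 1(443) = 136.
DWL = ½ × 166 × (219 − 136) = 6889.

Deadweight loss = 6889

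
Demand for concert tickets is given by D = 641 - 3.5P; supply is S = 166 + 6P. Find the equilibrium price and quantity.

P* = 50, Q* = 466

Set D = S: 641 - 3.5P = 166 + 6P.
475 = 9.5P, so P* = 50.
Q* = 641 − 3.5(50) = 466.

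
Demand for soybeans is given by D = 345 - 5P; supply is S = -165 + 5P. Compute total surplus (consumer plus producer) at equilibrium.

Total surplus = 1620

Equilibrium: 345 - 5P = -165 + 5P gives P* = 51, Q* = 90.
Demand choke price: P = 69; supply starts at P = 33.
CS = ½(69 − 51)(90) = 810; PS = ½(51 − 33)(90) = 810.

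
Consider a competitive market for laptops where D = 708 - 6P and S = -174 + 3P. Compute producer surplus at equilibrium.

Producer surplus = 2400

Equilibrium: 708 - 6P = -174 + 3P gives P* = 98, Q* = 120.
Supply starts at P = 58 (where S = 0).
PS = ½(98 − 58)(120) = 2400.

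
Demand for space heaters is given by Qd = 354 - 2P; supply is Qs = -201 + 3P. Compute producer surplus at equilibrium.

Producer surplus = 2904

Equilibrium: 354 - 2P = -201 + 3P gives P* = 111, Q* = 132.
Supply starts at P = 67 (where Qs = 0).
PS = ½(111 − 67)(132) = 2904.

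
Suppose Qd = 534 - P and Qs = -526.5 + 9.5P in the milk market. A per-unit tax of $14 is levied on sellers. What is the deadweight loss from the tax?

Pre-tax equilibrium: P* = 101, Q* = 433.
Tax on sellers shifts supply to Qs = -526.5 + 9.5(P − 14) = -659.5 + 9.5P.
534 - P = -659.5 + 9.5P gives buyer price Pb = 341/3; sellers receive Ps = 341/3 − 14 = 299/3.
New quantity: Q = 534 − 1(341/3) = 1261/3.
DWL = ½ × 14 × (433 − 1261/3) = 266/3.

Deadweight loss = 266/3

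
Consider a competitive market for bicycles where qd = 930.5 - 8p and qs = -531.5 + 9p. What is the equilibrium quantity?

q* = 242.5

Set qd = qs: 930.5 - 8p = -531.5 + 9p.
1462 = 17p, so p* = 86.
q* = 930.5 − 8(86) = 242.5.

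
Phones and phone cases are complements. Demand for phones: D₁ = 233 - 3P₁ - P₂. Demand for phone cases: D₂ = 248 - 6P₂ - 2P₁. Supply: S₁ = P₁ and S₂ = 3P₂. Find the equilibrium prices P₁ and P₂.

Market 1: 233 - 3P₁ - P₂ = P₁ → 4P₁ + P₂ = 233.
Market 2: 9P₂ + 2P₁ = 248.
Eliminating P₂: 9×(1) − 1×(2) gives 34P₁ = 1849, so P₁ = 1849/34.
Back-substitute into (2): P₂ = (248 − 2×1849/34) / 9 = 263/17.

P₁ = 1849/34, P₂ = 263/17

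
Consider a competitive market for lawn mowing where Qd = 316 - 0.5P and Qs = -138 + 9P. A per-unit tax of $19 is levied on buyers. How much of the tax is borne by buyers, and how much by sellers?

Buyers bear $18, sellers bear $1

Pre-tax equilibrium: P* = 908/19, Q* = 5550/19.
Tax on buyers shifts demand to Qd = 316 − 0.5(P + 19) = 306.5 - 0.5P.
306.5 - 0.5P = -138 + 9P gives seller price Ps = 889/19; buyers pay Pb = 889/19 + 19 = 1250/19.
New quantity: Q = 316 − 0.5(1250/19) = 5379/19.
Buyer burden = 1250/19 − 908/19 = 18; seller burden = 908/19 − 889/19 = 1.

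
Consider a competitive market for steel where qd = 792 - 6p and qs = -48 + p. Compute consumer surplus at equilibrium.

Equilibrium: 792 - 6p = -48 + p gives p* = 120, q* = 72.
Demand choke price (qd = 0): p = 132.
CS = ½(132 − 120)(72) = 432.

Consumer surplus = 432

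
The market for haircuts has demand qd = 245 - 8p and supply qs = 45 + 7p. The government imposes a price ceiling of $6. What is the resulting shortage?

Shortage = 110

Equilibrium price would be p* = 40/3, so the ceiling at 6 binds.
At p = 6: qd = 245 − 8(6) = 197, qs = 45 + 7(6) = 87.
Shortage = 197 − 87 = 110.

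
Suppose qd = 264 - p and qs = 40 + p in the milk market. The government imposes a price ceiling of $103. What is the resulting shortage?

Shortage = 18

Equilibrium price would be p* = 112, so the ceiling at 103 binds.
At p = 103: qd = 264 − 1(103) = 161, qs = 40 + 1(103) = 143.
Shortage = 161 − 143 = 18.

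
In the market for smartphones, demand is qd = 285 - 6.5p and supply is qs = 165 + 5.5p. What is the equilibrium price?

p* = 10

Set qd = qs: 285 - 6.5p = 165 + 5.5p.
120 = 12p, so p* = 10.
q* = 285 − 6.5(10) = 220.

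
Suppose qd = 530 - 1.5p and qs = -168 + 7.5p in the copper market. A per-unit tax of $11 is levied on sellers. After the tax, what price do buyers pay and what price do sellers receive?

Pre-tax equilibrium: p* = 698/9, q* = 1241/3.
Tax on sellers shifts supply to qs = -168 + 7.5(p − 11) = -250.5 + 7.5p.
530 - 1.5p = -250.5 + 7.5p gives buyer price pb = 1561/18; sellers receive ps = 1561/18 − 11 = 1363/18.
New quantity: q = 530 − 1.5(1561/18) = 4799/12.

Buyers pay 1561/18, sellers receive 1363/18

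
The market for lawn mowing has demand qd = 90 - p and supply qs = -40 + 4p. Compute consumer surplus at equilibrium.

Consumer surplus = 2048

Equilibrium: 90 - p = -40 + 4p gives p* = 26, q* = 64.
Demand choke price (qd = 0): p = 90.
CS = ½(90 − 26)(64) = 2048.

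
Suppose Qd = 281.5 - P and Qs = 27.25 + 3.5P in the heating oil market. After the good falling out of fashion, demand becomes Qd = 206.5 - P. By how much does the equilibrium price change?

Original equilibrium: P* = 56.5, Q* = 225.
New equilibrium: 206.5 - P = 27.25 + 3.5P, so 179.25 = 4.5P and P' = 239/6; Q' = 206.5 − 1(239/6) = 500/3.
Change in price: 239/6 − 56.5 = -50/3.

ΔP = -50/3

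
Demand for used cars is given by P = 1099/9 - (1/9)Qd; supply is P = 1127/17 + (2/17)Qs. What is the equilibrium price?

P* = 95

Set the two price expressions equal: 1099/9 - (1/9)Q = 1127/17 + (2/17)Q.
8540/153 = (35/153)Q, so Q* = 244.
P* = 1099/9 − (1/9)(244) = 95.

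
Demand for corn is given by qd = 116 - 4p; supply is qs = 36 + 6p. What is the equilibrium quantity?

Set qd = qs: 116 - 4p = 36 + 6p.
80 = 10p, so p* = 8.
q* = 116 − 4(8) = 84.

q* = 84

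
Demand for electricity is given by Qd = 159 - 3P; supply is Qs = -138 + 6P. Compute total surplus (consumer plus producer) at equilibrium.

Equilibrium: 159 - 3P = -138 + 6P gives P* = 33, Q* = 60.
Demand choke price: P = 53; supply starts at P = 23.
CS = ½(53 − 33)(60) = 600; PS = ½(33 − 23)(60) = 300.

Total surplus = 900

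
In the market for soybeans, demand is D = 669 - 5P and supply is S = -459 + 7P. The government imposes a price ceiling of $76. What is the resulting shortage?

Equilibrium price would be P* = 94, so the ceiling at 76 binds.
At P = 76: D = 669 − 5(76) = 289, S = -459 + 7(76) = 73.
Shortage = 289 − 73 = 216.

Shortage = 216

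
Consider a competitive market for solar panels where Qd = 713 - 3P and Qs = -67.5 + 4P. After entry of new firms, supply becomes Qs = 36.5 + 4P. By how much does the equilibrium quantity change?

Original equilibrium: P* = 111.5, Q* = 378.5.
New equilibrium: 713 - 3P = 36.5 + 4P, so 676.5 = 7P and P' = 1353/14; Q' = 713 − 3(1353/14) = 5923/14.
Change in quantity: 5923/14 − 378.5 = 312/7.

ΔQ = 312/7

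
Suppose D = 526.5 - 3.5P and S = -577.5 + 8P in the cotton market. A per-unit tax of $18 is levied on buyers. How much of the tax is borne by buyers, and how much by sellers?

Buyers bear 288/23, sellers bear 126/23

Pre-tax equilibrium: P* = 96, Q* = 190.5.
Tax on buyers shifts demand to D = 526.5 − 3.5(P + 18) = 463.5 - 3.5P.
463.5 - 3.5P = -577.5 + 8P gives seller price Ps = 2082/23; buyers pay Pb = 2082/23 + 18 = 2496/23.
New quantity: Q = 526.5 − 3.5(2496/23) = 6747/46.
Buyer burden = 2496/23 − 96 = 288/23; seller burden = 96 − 2082/23 = 126/23.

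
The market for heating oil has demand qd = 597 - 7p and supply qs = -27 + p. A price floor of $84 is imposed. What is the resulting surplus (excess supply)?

Surplus = 48

Equilibrium price would be p* = 78, so the floor at 84 binds.
At p = 84: qd = 9, qs = 57.
Surplus = 57 − 9 = 48.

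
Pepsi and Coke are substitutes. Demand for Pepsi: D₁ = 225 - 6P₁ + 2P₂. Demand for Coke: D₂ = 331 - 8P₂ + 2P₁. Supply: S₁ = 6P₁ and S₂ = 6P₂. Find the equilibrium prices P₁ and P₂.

Market 1: 225 - 6P₁ + 2P₂ = 6P₁ → 12P₁ - 2P₂ = 225.
Market 2: 14P₂ - 2P₁ = 331.
Eliminating P₂: 14×(1) + 2×(2) gives 164P₁ = 3812, so P₁ = 953/41.
Back-substitute into (2): P₂ = (331 + 2×953/41) / 14 = 2211/82.

P₁ = 953/41, P₂ = 2211/82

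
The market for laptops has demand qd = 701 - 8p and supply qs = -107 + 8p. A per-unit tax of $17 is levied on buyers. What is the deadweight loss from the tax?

Pre-tax equilibrium: p* = 50.5, q* = 297.
Tax on buyers shifts demand to qd = 701 − 8(p + 17) = 565 - 8p.
565 - 8p = -107 + 8p gives seller price ps = 42; buyers pay pb = 42 + 17 = 59.
New quantity: q = 701 − 8(59) = 229.
DWL = ½ × 17 × (297 − 229) = 578.

Deadweight loss = 578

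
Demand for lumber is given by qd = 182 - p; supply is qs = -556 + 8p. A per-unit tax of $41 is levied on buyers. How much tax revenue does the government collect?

Pre-tax equilibrium: p* = 82, q* = 100.
Tax on buyers shifts demand to qd = 182 − 1(p + 41) = 141 - p.
141 - p = -556 + 8p gives seller price ps = 697/9; buyers pay pb = 697/9 + 41 = 1066/9.
New quantity: q = 182 − 1(1066/9) = 572/9.
Revenue = 41 × 572/9 = 23452/9.

Tax revenue = 23452/9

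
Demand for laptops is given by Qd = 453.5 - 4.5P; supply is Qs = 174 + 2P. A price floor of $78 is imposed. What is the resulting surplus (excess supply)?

Surplus = 227.5

Equilibrium price would be P* = 43, so the floor at 78 binds.
At P = 78: Qd = 102.5, Qs = 330.
Surplus = 330 − 102.5 = 227.5.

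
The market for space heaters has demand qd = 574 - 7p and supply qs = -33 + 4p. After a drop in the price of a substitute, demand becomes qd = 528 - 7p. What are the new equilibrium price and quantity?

p' = 51, q' = 171

Original equilibrium: p* = 607/11, q* = 2065/11.
New equilibrium: 528 - 7p = -33 + 4p, so 561 = 11p and p' = 51; q' = 528 − 7(51) = 171.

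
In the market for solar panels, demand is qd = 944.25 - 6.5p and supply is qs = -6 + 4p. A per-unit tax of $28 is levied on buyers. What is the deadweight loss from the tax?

Pre-tax equilibrium: p* = 90.5, q* = 356.
Tax on buyers shifts demand to qd = 944.25 − 6.5(p + 28) = 762.25 - 6.5p.
762.25 - 6.5p = -6 + 4p gives seller price ps = 439/6; buyers pay pb = 439/6 + 28 = 607/6.
New quantity: q = 944.25 − 6.5(607/6) = 860/3.
DWL = ½ × 28 × (356 − 860/3) = 2912/3.

Deadweight loss = 2912/3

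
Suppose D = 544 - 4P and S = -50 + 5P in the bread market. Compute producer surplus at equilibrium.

Producer surplus = 7840

Equilibrium: 544 - 4P = -50 + 5P gives P* = 66, Q* = 280.
Supply starts at P = 10 (where S = 0).
PS = ½(66 − 10)(280) = 7840.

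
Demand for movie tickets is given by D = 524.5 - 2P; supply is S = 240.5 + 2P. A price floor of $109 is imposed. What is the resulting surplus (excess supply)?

Surplus = 152

Equilibrium price would be P* = 71, so the floor at 109 binds.
At P = 109: D = 306.5, S = 458.5.
Surplus = 458.5 − 306.5 = 152.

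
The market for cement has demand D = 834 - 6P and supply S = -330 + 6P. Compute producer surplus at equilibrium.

Equilibrium: 834 - 6P = -330 + 6P gives P* = 97, Q* = 252.
Supply starts at P = 55 (where S = 0).
PS = ½(97 − 55)(252) = 5292.

Producer surplus = 5292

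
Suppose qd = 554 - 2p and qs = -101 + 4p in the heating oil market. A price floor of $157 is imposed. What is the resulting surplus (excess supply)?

Equilibrium price would be p* = 655/6, so the floor at 157 binds.
At p = 157: qd = 240, qs = 527.
Surplus = 527 − 240 = 287.

Surplus = 287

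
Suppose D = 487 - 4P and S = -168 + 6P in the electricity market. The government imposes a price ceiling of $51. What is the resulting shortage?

Shortage = 145

Equilibrium price would be P* = 65.5, so the ceiling at 51 binds.
At P = 51: D = 487 − 4(51) = 283, S = -168 + 6(51) = 138.
Shortage = 283 − 138 = 145.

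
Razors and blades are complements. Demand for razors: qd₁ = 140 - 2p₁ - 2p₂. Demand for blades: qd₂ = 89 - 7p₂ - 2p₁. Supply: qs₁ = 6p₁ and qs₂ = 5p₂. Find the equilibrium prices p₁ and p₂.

Market 1: 140 - 2p₁ - 2p₂ = 6p₁ → 8p₁ + 2p₂ = 140.
Market 2: 12p₂ + 2p₁ = 89.
Eliminating p₂: 12×(1) − 2×(2) gives 92p₁ = 1502, so p₁ = 751/46.
Back-substitute into (2): p₂ = (89 − 2×751/46) / 12 = 108/23.

p₁ = 751/46, p₂ = 108/23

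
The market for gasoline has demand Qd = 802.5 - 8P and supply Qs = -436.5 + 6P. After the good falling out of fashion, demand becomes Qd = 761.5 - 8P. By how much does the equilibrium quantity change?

ΔQ = -123/7

Original equilibrium: P* = 88.5, Q* = 94.5.
New equilibrium: 761.5 - 8P = -436.5 + 6P, so 1198 = 14P and P' = 599/7; Q' = 761.5 − 8(599/7) = 1077/14.
Change in quantity: 1077/14 − 94.5 = -123/7.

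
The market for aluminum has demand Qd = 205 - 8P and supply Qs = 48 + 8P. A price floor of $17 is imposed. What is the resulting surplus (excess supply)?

Surplus = 115

Equilibrium price would be P* = 9.8125, so the floor at 17 binds.
At P = 17: Qd = 69, Qs = 184.
Surplus = 184 − 69 = 115.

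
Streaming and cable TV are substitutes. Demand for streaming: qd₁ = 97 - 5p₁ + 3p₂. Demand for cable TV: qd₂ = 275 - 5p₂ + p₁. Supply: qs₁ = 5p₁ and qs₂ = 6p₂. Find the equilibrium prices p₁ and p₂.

p₁ = 1892/107, p₂ = 2847/107

Market 1: 97 - 5p₁ + 3p₂ = 5p₁ → 10p₁ - 3p₂ = 97.
Market 2: 11p₂ - p₁ = 275.
Eliminating p₂: 11×(1) + 3×(2) gives 107p₁ = 1892, so p₁ = 1892/107.
Back-substitute into (2): p₂ = (275 + 1×1892/107) / 11 = 2847/107.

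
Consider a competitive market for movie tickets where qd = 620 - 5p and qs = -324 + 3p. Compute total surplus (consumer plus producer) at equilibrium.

Equilibrium: 620 - 5p = -324 + 3p gives p* = 118, q* = 30.
Demand choke price: p = 124; supply starts at p = 108.
CS = ½(124 − 118)(30) = 90; PS = ½(118 − 108)(30) = 150.

Total surplus = 240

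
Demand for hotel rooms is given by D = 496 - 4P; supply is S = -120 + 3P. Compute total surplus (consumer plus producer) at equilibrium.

Total surplus = 6048

Equilibrium: 496 - 4P = -120 + 3P gives P* = 88, Q* = 144.
Demand choke price: P = 124; supply starts at P = 40.
CS = ½(124 − 88)(144) = 2592; PS = ½(88 − 40)(144) = 3456.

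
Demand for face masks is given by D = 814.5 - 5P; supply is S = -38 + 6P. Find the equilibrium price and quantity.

P* = 77.5, Q* = 427

Set D = S: 814.5 - 5P = -38 + 6P.
852.5 = 11P, so P* = 77.5.
Q* = 814.5 − 5(77.5) = 427.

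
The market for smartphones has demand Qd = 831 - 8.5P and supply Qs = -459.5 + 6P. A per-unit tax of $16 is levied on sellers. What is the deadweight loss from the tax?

Pre-tax equilibrium: P* = 89, Q* = 74.5.
Tax on sellers shifts supply to Qs = -459.5 + 6(P − 16) = -555.5 + 6P.
831 - 8.5P = -555.5 + 6P gives buyer price Pb = 2773/29; sellers receive Ps = 2773/29 − 16 = 2309/29.
New quantity: Q = 831 − 8.5(2773/29) = 1057/58.
DWL = ½ × 16 × (74.5 − 1057/58) = 13056/29.

Deadweight loss = 13056/29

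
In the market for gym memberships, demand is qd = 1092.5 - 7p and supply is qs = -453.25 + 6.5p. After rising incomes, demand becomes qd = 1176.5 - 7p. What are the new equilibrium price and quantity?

p' = 2173/18, q' = 2983/9

Original equilibrium: p* = 114.5, q* = 291.
New equilibrium: 1176.5 - 7p = -453.25 + 6.5p, so 1629.75 = 13.5p and p' = 2173/18; q' = 1176.5 − 7(2173/18) = 2983/9.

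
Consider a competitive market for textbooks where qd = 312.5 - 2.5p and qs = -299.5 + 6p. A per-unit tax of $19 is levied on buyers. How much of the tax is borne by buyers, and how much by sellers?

Pre-tax equilibrium: p* = 72, q* = 132.5.
Tax on buyers shifts demand to qd = 312.5 − 2.5(p + 19) = 265 - 2.5p.
265 - 2.5p = -299.5 + 6p gives seller price ps = 1129/17; buyers pay pb = 1129/17 + 19 = 1452/17.
New quantity: q = 312.5 − 2.5(1452/17) = 3365/34.
Buyer burden = 1452/17 − 72 = 228/17; seller burden = 72 − 1129/17 = 95/17.

Buyers bear 228/17, sellers bear 95/17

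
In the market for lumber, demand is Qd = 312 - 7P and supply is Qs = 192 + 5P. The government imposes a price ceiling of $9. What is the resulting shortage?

Shortage = 12

Equilibrium price would be P* = 10, so the ceiling at 9 binds.
At P = 9: Qd = 312 − 7(9) = 249, Qs = 192 + 5(9) = 237.
Shortage = 249 − 237 = 12.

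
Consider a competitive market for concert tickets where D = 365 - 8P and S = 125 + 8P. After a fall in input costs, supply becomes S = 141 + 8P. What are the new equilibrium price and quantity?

Original equilibrium: P* = 15, Q* = 245.
New equilibrium: 365 - 8P = 141 + 8P, so 224 = 16P and P' = 14; Q' = 365 − 8(14) = 253.

P' = 14, Q' = 253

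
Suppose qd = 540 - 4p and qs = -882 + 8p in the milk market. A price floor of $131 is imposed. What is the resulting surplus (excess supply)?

Equilibrium price would be p* = 118.5, so the floor at 131 binds.
At p = 131: qd = 16, qs = 166.
Surplus = 166 − 16 = 150.

Surplus = 150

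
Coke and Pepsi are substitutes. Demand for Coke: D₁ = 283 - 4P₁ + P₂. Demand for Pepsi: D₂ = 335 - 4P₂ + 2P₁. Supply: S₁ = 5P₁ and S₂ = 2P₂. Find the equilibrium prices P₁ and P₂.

Market 1: 283 - 4P₁ + P₂ = 5P₁ → 9P₁ - P₂ = 283.
Market 2: 6P₂ - 2P₁ = 335.
Eliminating P₂: 6×(1) + 1×(2) gives 52P₁ = 2033, so P₁ = 2033/52.
Back-substitute into (2): P₂ = (335 + 2×2033/52) / 6 = 3581/52.

P₁ = 2033/52, P₂ = 3581/52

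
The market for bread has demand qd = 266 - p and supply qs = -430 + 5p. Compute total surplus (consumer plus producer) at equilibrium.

Equilibrium: 266 - p = -430 + 5p gives p* = 116, q* = 150.
Demand choke price: p = 266; supply starts at p = 86.
CS = ½(266 − 116)(150) = 11250; PS = ½(116 − 86)(150) = 2250.

Total surplus = 13500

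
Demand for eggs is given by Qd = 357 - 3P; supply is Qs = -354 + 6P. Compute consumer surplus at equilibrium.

Equilibrium: 357 - 3P = -354 + 6P gives P* = 79, Q* = 120.
Demand choke price (Qd = 0): P = 119.
CS = ½(119 − 79)(120) = 2400.

Consumer surplus = 2400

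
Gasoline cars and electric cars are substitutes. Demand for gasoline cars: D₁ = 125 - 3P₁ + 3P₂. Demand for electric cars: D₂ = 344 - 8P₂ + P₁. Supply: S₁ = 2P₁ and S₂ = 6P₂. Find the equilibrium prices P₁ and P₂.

Market 1: 125 - 3P₁ + 3P₂ = 2P₁ → 5P₁ - 3P₂ = 125.
Market 2: 14P₂ - P₁ = 344.
Eliminating P₂: 14×(1) + 3×(2) gives 67P₁ = 2782, so P₁ = 2782/67.
Back-substitute into (2): P₂ = (344 + 1×2782/67) / 14 = 1845/67.

P₁ = 2782/67, P₂ = 1845/67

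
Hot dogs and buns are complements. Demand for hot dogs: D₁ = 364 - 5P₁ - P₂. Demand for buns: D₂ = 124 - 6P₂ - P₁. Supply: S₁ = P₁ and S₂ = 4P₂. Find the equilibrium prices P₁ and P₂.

Market 1: 364 - 5P₁ - P₂ = P₁ → 6P₁ + P₂ = 364.
Market 2: 10P₂ + P₁ = 124.
Eliminating P₂: 10×(1) − 1×(2) gives 59P₁ = 3516, so P₁ = 3516/59.
Back-substitute into (2): P₂ = (124 − 1×3516/59) / 10 = 380/59.

P₁ = 3516/59, P₂ = 380/59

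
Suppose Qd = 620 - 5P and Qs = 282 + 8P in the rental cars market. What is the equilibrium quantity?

Q* = 490

Set Qd = Qs: 620 - 5P = 282 + 8P.
338 = 13P, so P* = 26.
Q* = 620 − 5(26) = 490.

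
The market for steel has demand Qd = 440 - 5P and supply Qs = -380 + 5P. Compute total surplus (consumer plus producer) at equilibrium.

Total surplus = 180

Equilibrium: 440 - 5P = -380 + 5P gives P* = 82, Q* = 30.
Demand choke price: P = 88; supply starts at P = 76.
CS = ½(88 − 82)(30) = 90; PS = ½(82 − 76)(30) = 90.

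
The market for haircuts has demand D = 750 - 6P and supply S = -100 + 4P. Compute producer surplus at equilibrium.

Producer surplus = 7200

Equilibrium: 750 - 6P = -100 + 4P gives P* = 85, Q* = 240.
Supply starts at P = 25 (where S = 0).
PS = ½(85 − 25)(240) = 7200.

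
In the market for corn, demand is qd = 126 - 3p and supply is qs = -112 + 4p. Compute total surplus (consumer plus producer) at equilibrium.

Equilibrium: 126 - 3p = -112 + 4p gives p* = 34, q* = 24.
Demand choke price: p = 42; supply starts at p = 28.
CS = ½(42 − 34)(24) = 96; PS = ½(34 − 28)(24) = 72.

Total surplus = 168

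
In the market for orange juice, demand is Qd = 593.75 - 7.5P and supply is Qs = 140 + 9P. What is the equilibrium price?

Set Qd = Qs: 593.75 - 7.5P = 140 + 9P.
453.75 = 16.5P, so P* = 27.5.
Q* = 593.75 − 7.5(27.5) = 387.5.

P* = 27.5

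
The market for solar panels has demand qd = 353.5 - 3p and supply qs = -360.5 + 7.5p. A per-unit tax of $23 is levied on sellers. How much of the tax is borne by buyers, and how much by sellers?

Pre-tax equilibrium: p* = 68, q* = 149.5.
Tax on sellers shifts supply to qs = -360.5 + 7.5(p − 23) = -533 + 7.5p.
353.5 - 3p = -533 + 7.5p gives buyer price pb = 591/7; sellers receive ps = 591/7 − 23 = 430/7.
New quantity: q = 353.5 − 3(591/7) = 1403/14.
Buyer burden = 591/7 − 68 = 115/7; seller burden = 68 − 430/7 = 46/7.

Buyers bear 115/7, sellers bear 46/7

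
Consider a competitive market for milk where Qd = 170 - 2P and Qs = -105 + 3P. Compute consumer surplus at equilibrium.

Consumer surplus = 900

Equilibrium: 170 - 2P = -105 + 3P gives P* = 55, Q* = 60.
Demand choke price (Qd = 0): P = 85.
CS = ½(85 − 55)(60) = 900.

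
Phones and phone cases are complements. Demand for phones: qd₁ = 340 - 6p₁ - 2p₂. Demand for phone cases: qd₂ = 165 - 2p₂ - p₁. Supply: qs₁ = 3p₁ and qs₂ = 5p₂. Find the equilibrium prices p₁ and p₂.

p₁ = 2050/61, p₂ = 1145/61

Market 1: 340 - 6p₁ - 2p₂ = 3p₁ → 9p₁ + 2p₂ = 340.
Market 2: 7p₂ + p₁ = 165.
Eliminating p₂: 7×(1) − 2×(2) gives 61p₁ = 2050, so p₁ = 2050/61.
Back-substitute into (2): p₂ = (165 − 1×2050/61) / 7 = 1145/61.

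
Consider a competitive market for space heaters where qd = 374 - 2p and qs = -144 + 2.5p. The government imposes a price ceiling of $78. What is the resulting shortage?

Shortage = 167

Equilibrium price would be p* = 1036/9, so the ceiling at 78 binds.
At p = 78: qd = 374 − 2(78) = 218, qs = -144 + 2.5(78) = 51.
Shortage = 218 − 51 = 167.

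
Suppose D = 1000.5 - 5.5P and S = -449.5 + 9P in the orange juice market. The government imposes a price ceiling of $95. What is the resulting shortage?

Equilibrium price would be P* = 100, so the ceiling at 95 binds.
At P = 95: D = 1000.5 − 5.5(95) = 478, S = -449.5 + 9(95) = 405.5.
Shortage = 478 − 405.5 = 72.5.

Shortage = 72.5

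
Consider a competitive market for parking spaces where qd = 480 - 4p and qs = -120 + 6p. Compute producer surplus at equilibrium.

Producer surplus = 4800

Equilibrium: 480 - 4p = -120 + 6p gives p* = 60, q* = 240.
Supply starts at p = 20 (where qs = 0).
PS = ½(60 − 20)(240) = 4800.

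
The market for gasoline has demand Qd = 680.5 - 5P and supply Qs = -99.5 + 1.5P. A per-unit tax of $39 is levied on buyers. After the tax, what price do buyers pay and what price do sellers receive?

Buyers pay $129, sellers receive $90

Pre-tax equilibrium: P* = 120, Q* = 80.5.
Tax on buyers shifts demand to Qd = 680.5 − 5(P + 39) = 485.5 - 5P.
485.5 - 5P = -99.5 + 1.5P gives seller price Ps = 90; buyers pay Pb = 90 + 39 = 129.
New quantity: Q = 680.5 − 5(129) = 35.5.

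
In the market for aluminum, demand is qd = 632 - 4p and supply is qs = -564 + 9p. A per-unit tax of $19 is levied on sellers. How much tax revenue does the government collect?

Pre-tax equilibrium: p* = 92, q* = 264.
Tax on sellers shifts supply to qs = -564 + 9(p − 19) = -735 + 9p.
632 - 4p = -735 + 9p gives buyer price pb = 1367/13; sellers receive ps = 1367/13 − 19 = 1120/13.
New quantity: q = 632 − 4(1367/13) = 2748/13.
Revenue = 19 × 2748/13 = 52212/13.

Tax revenue = 52212/13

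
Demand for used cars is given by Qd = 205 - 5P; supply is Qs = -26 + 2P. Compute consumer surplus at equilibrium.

Consumer surplus = 160

Equilibrium: 205 - 5P = -26 + 2P gives P* = 33, Q* = 40.
Demand choke price (Qd = 0): P = 41.
CS = ½(41 − 33)(40) = 160.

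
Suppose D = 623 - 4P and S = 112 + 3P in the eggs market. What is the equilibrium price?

Set D = S: 623 - 4P = 112 + 3P.
511 = 7P, so P* = 73.
Q* = 623 − 4(73) = 331.

P* = 73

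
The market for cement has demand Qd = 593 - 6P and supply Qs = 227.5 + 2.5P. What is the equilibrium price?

Set Qd = Qs: 593 - 6P = 227.5 + 2.5P.
365.5 = 8.5P, so P* = 43.
Q* = 593 − 6(43) = 335.

P* = 43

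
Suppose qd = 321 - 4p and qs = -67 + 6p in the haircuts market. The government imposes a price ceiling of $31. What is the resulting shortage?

Equilibrium price would be p* = 38.8, so the ceiling at 31 binds.
At p = 31: qd = 321 − 4(31) = 197, qs = -67 + 6(31) = 119.
Shortage = 197 − 119 = 78.

Shortage = 78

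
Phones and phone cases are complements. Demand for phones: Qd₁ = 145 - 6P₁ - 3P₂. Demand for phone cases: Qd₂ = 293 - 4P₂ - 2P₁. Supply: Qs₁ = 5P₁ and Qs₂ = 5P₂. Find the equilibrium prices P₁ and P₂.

P₁ = 142/31, P₂ = 2933/93

Market 1: 145 - 6P₁ - 3P₂ = 5P₁ → 11P₁ + 3P₂ = 145.
Market 2: 9P₂ + 2P₁ = 293.
Eliminating P₂: 9×(1) − 3×(2) gives 93P₁ = 426, so P₁ = 142/31.
Back-substitute into (2): P₂ = (293 − 2×142/31) / 9 = 2933/93.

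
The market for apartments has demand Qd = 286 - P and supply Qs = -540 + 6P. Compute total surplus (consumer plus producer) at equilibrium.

Equilibrium: 286 - P = -540 + 6P gives P* = 118, Q* = 168.
Demand choke price: P = 286; supply starts at P = 90.
CS = ½(286 − 118)(168) = 14112; PS = ½(118 − 90)(168) = 2352.

Total surplus = 16464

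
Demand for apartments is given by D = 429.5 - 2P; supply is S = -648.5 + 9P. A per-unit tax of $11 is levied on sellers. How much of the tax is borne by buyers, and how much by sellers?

Buyers bear $9, sellers bear $2

Pre-tax equilibrium: P* = 98, Q* = 233.5.
Tax on sellers shifts supply to S = -648.5 + 9(P − 11) = -747.5 + 9P.
429.5 - 2P = -747.5 + 9P gives buyer price Pb = 107; sellers receive Ps = 107 − 11 = 96.
New quantity: Q = 429.5 − 2(107) = 215.5.
Buyer burden = 107 − 98 = 9; seller burden = 98 − 96 = 2.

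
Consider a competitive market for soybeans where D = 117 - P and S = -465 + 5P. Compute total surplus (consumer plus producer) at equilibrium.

Equilibrium: 117 - P = -465 + 5P gives P* = 97, Q* = 20.
Demand choke price: P = 117; supply starts at P = 93.
CS = ½(117 − 97)(20) = 200; PS = ½(97 − 93)(20) = 40.

Total surplus = 240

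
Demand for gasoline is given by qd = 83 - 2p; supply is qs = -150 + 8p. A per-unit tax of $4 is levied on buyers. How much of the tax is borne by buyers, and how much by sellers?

Buyers bear $3.2, sellers bear $0.8

Pre-tax equilibrium: p* = 23.3, q* = 36.4.
Tax on buyers shifts demand to qd = 83 − 2(p + 4) = 75 - 2p.
75 - 2p = -150 + 8p gives seller price ps = 22.5; buyers pay pb = 22.5 + 4 = 26.5.
New quantity: q = 83 − 2(26.5) = 30.
Buyer burden = 26.5 − 23.3 = 3.2; seller burden = 23.3 − 22.5 = 0.8.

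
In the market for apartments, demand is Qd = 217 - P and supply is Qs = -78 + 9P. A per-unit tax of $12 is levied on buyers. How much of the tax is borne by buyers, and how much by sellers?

Pre-tax equilibrium: P* = 29.5, Q* = 187.5.
Tax on buyers shifts demand to Qd = 217 − 1(P + 12) = 205 - P.
205 - P = -78 + 9P gives seller price Ps = 28.3; buyers pay Pb = 28.3 + 12 = 40.3.
New quantity: Q = 217 − 1(40.3) = 176.7.
Buyer burden = 40.3 − 29.5 = 10.8; seller burden = 29.5 − 28.3 = 1.2.

Buyers bear $10.8, sellers bear $1.2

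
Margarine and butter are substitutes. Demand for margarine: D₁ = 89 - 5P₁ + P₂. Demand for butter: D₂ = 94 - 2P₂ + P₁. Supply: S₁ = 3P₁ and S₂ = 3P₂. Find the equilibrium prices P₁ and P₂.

Market 1: 89 - 5P₁ + P₂ = 3P₁ → 8P₁ - P₂ = 89.
Market 2: 5P₂ - P₁ = 94.
Eliminating P₂: 5×(1) + 1×(2) gives 39P₁ = 539, so P₁ = 539/39.
Back-substitute into (2): P₂ = (94 + 1×539/39) / 5 = 841/39.

P₁ = 539/39, P₂ = 841/39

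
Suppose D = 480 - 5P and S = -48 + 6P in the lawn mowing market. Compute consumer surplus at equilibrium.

Consumer surplus = 5760

Equilibrium: 480 - 5P = -48 + 6P gives P* = 48, Q* = 240.
Demand choke price (D = 0): P = 96.
CS = ½(96 − 48)(240) = 5760.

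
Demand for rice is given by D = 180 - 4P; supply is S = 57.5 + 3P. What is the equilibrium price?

P* = 17.5

Set D = S: 180 - 4P = 57.5 + 3P.
122.5 = 7P, so P* = 17.5.
Q* = 180 − 4(17.5) = 110.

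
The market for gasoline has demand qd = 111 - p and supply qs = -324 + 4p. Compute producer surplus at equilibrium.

Equilibrium: 111 - p = -324 + 4p gives p* = 87, q* = 24.
Supply starts at p = 81 (where qs = 0).
PS = ½(87 − 81)(24) = 72.

Producer surplus = 72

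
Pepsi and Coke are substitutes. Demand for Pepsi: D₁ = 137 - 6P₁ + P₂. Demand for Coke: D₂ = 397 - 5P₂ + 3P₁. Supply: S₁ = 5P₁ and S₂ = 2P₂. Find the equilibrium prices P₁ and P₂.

P₁ = 678/37, P₂ = 2389/37

Market 1: 137 - 6P₁ + P₂ = 5P₁ → 11P₁ - P₂ = 137.
Market 2: 7P₂ - 3P₁ = 397.
Eliminating P₂: 7×(1) + 1×(2) gives 74P₁ = 1356, so P₁ = 678/37.
Back-substitute into (2): P₂ = (397 + 3×678/37) / 7 = 2389/37.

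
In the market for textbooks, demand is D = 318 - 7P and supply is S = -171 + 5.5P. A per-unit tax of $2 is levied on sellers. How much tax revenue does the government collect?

Pre-tax equilibrium: P* = 39.12, Q* = 44.16.
Tax on sellers shifts supply to S = -171 + 5.5(P − 2) = -182 + 5.5P.
318 - 7P = -182 + 5.5P gives buyer price Pb = 40; sellers receive Ps = 40 − 2 = 38.
New quantity: Q = 318 − 7(40) = 38.
Revenue = 2 × 38 = 76.

Tax revenue = 76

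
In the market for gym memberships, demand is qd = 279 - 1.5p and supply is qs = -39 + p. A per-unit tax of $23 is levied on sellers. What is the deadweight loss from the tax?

Deadweight loss = 158.7

Pre-tax equilibrium: p* = 127.2, q* = 88.2.
Tax on sellers shifts supply to qs = -39 + 1(p − 23) = -62 + p.
279 - 1.5p = -62 + p gives buyer price pb = 136.4; sellers receive ps = 136.4 − 23 = 113.4.
New quantity: q = 279 − 1.5(136.4) = 74.4.
DWL = ½ × 23 × (88.2 − 74.4) = 158.7.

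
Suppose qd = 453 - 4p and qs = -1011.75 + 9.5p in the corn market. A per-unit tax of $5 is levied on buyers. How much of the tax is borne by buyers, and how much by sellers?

Pre-tax equilibrium: p* = 108.5, q* = 19.
Tax on buyers shifts demand to qd = 453 − 4(p + 5) = 433 - 4p.
433 - 4p = -1011.75 + 9.5p gives seller price ps = 5779/54; buyers pay pb = 5779/54 + 5 = 6049/54.
New quantity: q = 453 − 4(6049/54) = 133/27.
Buyer burden = 6049/54 − 108.5 = 95/27; seller burden = 108.5 − 5779/54 = 40/27.

Buyers bear 95/27, sellers bear 40/27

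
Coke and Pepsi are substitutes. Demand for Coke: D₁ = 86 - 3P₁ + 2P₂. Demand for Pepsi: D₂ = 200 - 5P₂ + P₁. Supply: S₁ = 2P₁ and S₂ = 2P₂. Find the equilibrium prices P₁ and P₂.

P₁ = 334/11, P₂ = 362/11

Market 1: 86 - 3P₁ + 2P₂ = 2P₁ → 5P₁ - 2P₂ = 86.
Market 2: 7P₂ - P₁ = 200.
Eliminating P₂: 7×(1) + 2×(2) gives 33P₁ = 1002, so P₁ = 334/11.
Back-substitute into (2): P₂ = (200 + 1×334/11) / 7 = 362/11.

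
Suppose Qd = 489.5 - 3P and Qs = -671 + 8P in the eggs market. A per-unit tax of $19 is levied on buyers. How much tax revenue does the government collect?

Tax revenue = 27493/11

Pre-tax equilibrium: P* = 105.5, Q* = 173.
Tax on buyers shifts demand to Qd = 489.5 − 3(P + 19) = 432.5 - 3P.
432.5 - 3P = -671 + 8P gives seller price Ps = 2207/22; buyers pay Pb = 2207/22 + 19 = 2625/22.
New quantity: Q = 489.5 − 3(2625/22) = 1447/11.
Revenue = 19 × 1447/11 = 27493/11.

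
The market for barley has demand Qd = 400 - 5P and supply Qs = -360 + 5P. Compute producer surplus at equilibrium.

Producer surplus = 40

Equilibrium: 400 - 5P = -360 + 5P gives P* = 76, Q* = 20.
Supply starts at P = 72 (where Qs = 0).
PS = ½(76 − 72)(20) = 40.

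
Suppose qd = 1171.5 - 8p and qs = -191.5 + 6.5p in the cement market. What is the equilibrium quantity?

Set qd = qs: 1171.5 - 8p = -191.5 + 6.5p.
1363 = 14.5p, so p* = 94.
q* = 1171.5 − 8(94) = 419.5.

q* = 419.5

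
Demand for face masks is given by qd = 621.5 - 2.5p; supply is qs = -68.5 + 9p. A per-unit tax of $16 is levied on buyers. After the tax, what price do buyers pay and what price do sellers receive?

Buyers pay 1668/23, sellers receive 1300/23

Pre-tax equilibrium: p* = 60, q* = 471.5.
Tax on buyers shifts demand to qd = 621.5 − 2.5(p + 16) = 581.5 - 2.5p.
581.5 - 2.5p = -68.5 + 9p gives seller price ps = 1300/23; buyers pay pb = 1300/23 + 16 = 1668/23.
New quantity: q = 621.5 − 2.5(1668/23) = 20249/46.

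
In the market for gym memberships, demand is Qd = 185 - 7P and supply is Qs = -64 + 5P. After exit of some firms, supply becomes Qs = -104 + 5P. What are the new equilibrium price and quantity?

P' = 289/12, Q' = 197/12

Original equilibrium: P* = 20.75, Q* = 39.75.
New equilibrium: 185 - 7P = -104 + 5P, so 289 = 12P and P' = 289/12; Q' = 185 − 7(289/12) = 197/12.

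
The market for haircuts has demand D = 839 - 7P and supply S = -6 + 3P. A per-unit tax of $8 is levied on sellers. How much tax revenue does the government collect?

Tax revenue = 1845.6

Pre-tax equilibrium: P* = 84.5, Q* = 247.5.
Tax on sellers shifts supply to S = -6 + 3(P − 8) = -30 + 3P.
839 - 7P = -30 + 3P gives buyer price Pb = 86.9; sellers receive Ps = 86.9 − 8 = 78.9.
New quantity: Q = 839 − 7(86.9) = 230.7.
Revenue = 8 × 230.7 = 1845.6.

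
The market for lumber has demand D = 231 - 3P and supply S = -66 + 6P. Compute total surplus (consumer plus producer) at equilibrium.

Total surplus = 4356

Equilibrium: 231 - 3P = -66 + 6P gives P* = 33, Q* = 132.
Demand choke price: P = 77; supply starts at P = 11.
CS = ½(77 − 33)(132) = 2904; PS = ½(33 − 11)(132) = 1452.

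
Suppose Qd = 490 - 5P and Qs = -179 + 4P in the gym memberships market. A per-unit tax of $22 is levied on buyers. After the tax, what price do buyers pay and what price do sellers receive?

Pre-tax equilibrium: P* = 223/3, Q* = 355/3.
Tax on buyers shifts demand to Qd = 490 − 5(P + 22) = 380 - 5P.
380 - 5P = -179 + 4P gives seller price Ps = 559/9; buyers pay Pb = 559/9 + 22 = 757/9.
New quantity: Q = 490 − 5(757/9) = 625/9.

Buyers pay 757/9, sellers receive 559/9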